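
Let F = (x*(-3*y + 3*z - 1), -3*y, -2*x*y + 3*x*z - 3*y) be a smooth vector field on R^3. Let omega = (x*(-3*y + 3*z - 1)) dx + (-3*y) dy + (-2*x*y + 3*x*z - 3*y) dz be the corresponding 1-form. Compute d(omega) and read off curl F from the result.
d(omega) = (-2*x - 3) dy ∧ dz + (3*x + 2*y - 3*z) dz ∧ dx + (3*x) dx ∧ dy; curl F = (-2*x - 3, 3*x + 2*y - 3*z, 3*x)

d omega = sum_{i<j} (∂f_j/∂x_i - ∂f_i/∂x_j) dx_i ∧ dx_j. Under the identification (dy ∧ dz, dz ∧ dx, dx ∧ dy) ↔ (e_x, e_y, e_z), the coefficients are exactly the components of curl F. Compute:
  ∂R/∂y - ∂Q/∂z = (-2*x - 3) - (0) = -2*x - 3
  ∂P/∂z - ∂R/∂x = (3*x) - (-2*y + 3*z) = 3*x + 2*y - 3*z
  ∂Q/∂x - ∂P/∂y = (0) - (-3*x) = 3*x.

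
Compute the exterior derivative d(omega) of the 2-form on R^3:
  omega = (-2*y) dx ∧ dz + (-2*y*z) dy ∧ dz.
d(omega) = (2) dx ∧ dy ∧ dz

For a 2-form omega = sum_{i<j} g_{ij} dx_i ∧ dx_j, the exterior derivative is
  d(omega) = sum_{i<j} d(g_{ij}) ∧ dx_i ∧ dx_j = sum_{i<j, k} (∂g_{ij}/∂x_k) dx_k ∧ dx_i ∧ dx_j.
Expand each term, using dx_k ∧ dx_i ∧ dx_j = sgn(permutation) dx_{(a)} ∧ dx_{(b)} ∧ dx_{(c)} with (a < b < c) sorted:
  d(-2*y) includes (∂/∂y)(-2*y) dy = (-2) dy, which multiplied by dx ∧ dz gives (2) dx ∧ dy ∧ dz
Collecting like 3-forms: d(omega) = (2) dx ∧ dy ∧ dz.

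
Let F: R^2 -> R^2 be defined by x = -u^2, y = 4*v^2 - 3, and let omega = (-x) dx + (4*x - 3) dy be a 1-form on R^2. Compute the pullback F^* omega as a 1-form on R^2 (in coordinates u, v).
F^* omega = (-2*u^3) du + (8*v*(-4*u^2 - 3)) dv

Using F^*(f dg) = (f ∘ F) d(g ∘ F), substitute each coordinate x_i by F_i(u, v) in f_i, and replace dx_i by d F_i = (∂F_i/∂u) du + (∂F_i/∂v) dv.
  For the x component: f_1(F) = u^2; d F_1 = (-2*u) du + (0) dv
  For the y component: f_2(F) = -4*u^2 - 3; d F_2 = (0) du + (8*v) dv
Combining and collecting du, dv coefficients:
  coeff of du: -2*u^3
  coeff of dv: 8*v*(-4*u^2 - 3)
F^* omega = (-2*u^3) du + (8*v*(-4*u^2 - 3)) dv.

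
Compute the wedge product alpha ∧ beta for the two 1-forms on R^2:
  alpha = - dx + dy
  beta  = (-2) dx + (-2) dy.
alpha ∧ beta = (4) dx ∧ dy

Distribute the wedge, using dx_i ∧ dx_j = -dx_j ∧ dx_i and dx_i ∧ dx_i = 0. For each pair (i, j) with i < j, the coefficient of dx_i ∧ dx_j in alpha ∧ beta is (alpha_i * beta_j - alpha_j * beta_i). Collecting: alpha ∧ beta = (4) dx ∧ dy.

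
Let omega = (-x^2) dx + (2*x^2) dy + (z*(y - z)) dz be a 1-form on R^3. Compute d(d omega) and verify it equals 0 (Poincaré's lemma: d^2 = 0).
d(d omega) = 0

Step 1: d omega = sum_{i<j} (∂f_j/∂x_i - ∂f_i/∂x_j) dx_i ∧ dx_j:
  coeff of dx ∧ dy: 4*x
  coeff of dx ∧ dz: 0
  coeff of dy ∧ dz: z
Step 2: Apply d again to each 2-form coefficient. The only possible 3-form in R^3 is dx ∧ dy ∧ dz, with coefficient
  ∂(coeff of dy∧dz)/∂x - ∂(coeff of dx∧dz)/∂y + ∂(coeff of dx∧dy)/∂z
  = ∂/∂x (z) - ∂/∂y (0) + ∂/∂z (4*x).
Each of these terms simplifies to sums of mixed partials that cancel in pairs. The result is 0 (by equality of mixed partials for smooth functions — Schwarz / Clairaut).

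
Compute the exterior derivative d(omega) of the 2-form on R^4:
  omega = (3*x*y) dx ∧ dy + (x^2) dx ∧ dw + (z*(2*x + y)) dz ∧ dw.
d(omega) = (2*z) dx ∧ dz ∧ dw + (z) dy ∧ dz ∧ dw

For a 2-form omega = sum_{i<j} g_{ij} dx_i ∧ dx_j, the exterior derivative is
  d(omega) = sum_{i<j} d(g_{ij}) ∧ dx_i ∧ dx_j = sum_{i<j, k} (∂g_{ij}/∂x_k) dx_k ∧ dx_i ∧ dx_j.
Expand each term, using dx_k ∧ dx_i ∧ dx_j = sgn(permutation) dx_{(a)} ∧ dx_{(b)} ∧ dx_{(c)} with (a < b < c) sorted:
  d(z*(2*x + y)) includes (∂/∂x)(z*(2*x + y)) dx = (2*z) dx, which multiplied by dz ∧ dw gives (2*z) dx ∧ dz ∧ dw
  d(z*(2*x + y)) includes (∂/∂y)(z*(2*x + y)) dy = (z) dy, which multiplied by dz ∧ dw gives (z) dy ∧ dz ∧ dw
Collecting like 3-forms: d(omega) = (2*z) dx ∧ dz ∧ dw + (z) dy ∧ dz ∧ dw.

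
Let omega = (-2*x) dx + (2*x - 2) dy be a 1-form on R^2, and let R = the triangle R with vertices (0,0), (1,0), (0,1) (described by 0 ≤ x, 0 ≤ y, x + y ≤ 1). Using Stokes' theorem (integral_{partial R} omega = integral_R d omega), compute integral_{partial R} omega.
integral_(partial R) omega = 1

Stokes: integral_partial_R omega = integral_R d omega with d omega = (∂Q/∂x - ∂P/∂y) dx ∧ dy.
  ∂Q/∂x = 2
  ∂P/∂y = 0
  integrand = ∂Q/∂x - ∂P/∂y = 2.
Integrating over R: integral_0^1 integral_0^{1-x} (2) dy dx = 1.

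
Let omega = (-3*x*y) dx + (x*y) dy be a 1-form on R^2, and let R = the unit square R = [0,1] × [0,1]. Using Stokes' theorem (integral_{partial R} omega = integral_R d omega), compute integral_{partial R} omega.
integral_(partial R) omega = 2

Stokes: integral_partial_R omega = integral_R d omega with d omega = (∂Q/∂x - ∂P/∂y) dx ∧ dy.
  ∂Q/∂x = y
  ∂P/∂y = -3*x
  integrand = ∂Q/∂x - ∂P/∂y = 3*x + y.
Integrating over R: integral_0^1 integral_0^1 (3*x + y) dx dy = 2.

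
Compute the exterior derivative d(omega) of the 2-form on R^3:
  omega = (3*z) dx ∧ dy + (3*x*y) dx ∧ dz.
d(omega) = (3 - 3*x) dx ∧ dy ∧ dz

For a 2-form omega = sum_{i<j} g_{ij} dx_i ∧ dx_j, the exterior derivative is
  d(omega) = sum_{i<j} d(g_{ij}) ∧ dx_i ∧ dx_j = sum_{i<j, k} (∂g_{ij}/∂x_k) dx_k ∧ dx_i ∧ dx_j.
Expand each term, using dx_k ∧ dx_i ∧ dx_j = sgn(permutation) dx_{(a)} ∧ dx_{(b)} ∧ dx_{(c)} with (a < b < c) sorted:
  d(3*z) includes (∂/∂z)(3*z) dz = (3) dz, which multiplied by dx ∧ dy gives (3) dx ∧ dy ∧ dz
  d(3*x*y) includes (∂/∂y)(3*x*y) dy = (3*x) dy, which multiplied by dx ∧ dz gives (-3*x) dx ∧ dy ∧ dz
Collecting like 3-forms: d(omega) = (3 - 3*x) dx ∧ dy ∧ dz.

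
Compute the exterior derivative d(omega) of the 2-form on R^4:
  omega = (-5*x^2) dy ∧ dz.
d(omega) = (-10*x) dx ∧ dy ∧ dz

For a 2-form omega = sum_{i<j} g_{ij} dx_i ∧ dx_j, the exterior derivative is
  d(omega) = sum_{i<j} d(g_{ij}) ∧ dx_i ∧ dx_j = sum_{i<j, k} (∂g_{ij}/∂x_k) dx_k ∧ dx_i ∧ dx_j.
Expand each term, using dx_k ∧ dx_i ∧ dx_j = sgn(permutation) dx_{(a)} ∧ dx_{(b)} ∧ dx_{(c)} with (a < b < c) sorted:
  d(-5*x^2) includes (∂/∂x)(-5*x^2) dx = (-10*x) dx, which multiplied by dy ∧ dz gives (-10*x) dx ∧ dy ∧ dz
Collecting like 3-forms: d(omega) = (-10*x) dx ∧ dy ∧ dz.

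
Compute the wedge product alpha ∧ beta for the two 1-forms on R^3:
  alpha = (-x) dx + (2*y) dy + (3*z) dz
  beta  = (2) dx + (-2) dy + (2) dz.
alpha ∧ beta = (2*x - 4*y) dx ∧ dy + (-2*x - 6*z) dx ∧ dz + (4*y + 6*z) dy ∧ dz

Distribute the wedge, using dx_i ∧ dx_j = -dx_j ∧ dx_i and dx_i ∧ dx_i = 0. For each pair (i, j) with i < j, the coefficient of dx_i ∧ dx_j in alpha ∧ beta is (alpha_i * beta_j - alpha_j * beta_i). Collecting: alpha ∧ beta = (2*x - 4*y) dx ∧ dy + (-2*x - 6*z) dx ∧ dz + (4*y + 6*z) dy ∧ dz.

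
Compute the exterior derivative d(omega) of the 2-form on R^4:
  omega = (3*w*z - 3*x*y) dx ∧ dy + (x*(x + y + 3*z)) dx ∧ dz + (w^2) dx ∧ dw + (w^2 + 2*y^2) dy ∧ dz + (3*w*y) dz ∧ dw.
d(omega) = (3*w - x) dx ∧ dy ∧ dz + (3*z) dx ∧ dy ∧ dw + (5*w) dy ∧ dz ∧ dw

For a 2-form omega = sum_{i<j} g_{ij} dx_i ∧ dx_j, the exterior derivative is
  d(omega) = sum_{i<j} d(g_{ij}) ∧ dx_i ∧ dx_j = sum_{i<j, k} (∂g_{ij}/∂x_k) dx_k ∧ dx_i ∧ dx_j.
Expand each term, using dx_k ∧ dx_i ∧ dx_j = sgn(permutation) dx_{(a)} ∧ dx_{(b)} ∧ dx_{(c)} with (a < b < c) sorted:
  d(3*w*z - 3*x*y) includes (∂/∂z)(3*w*z - 3*x*y) dz = (3*w) dz, which multiplied by dx ∧ dy gives (3*w) dx ∧ dy ∧ dz
  d(3*w*z - 3*x*y) includes (∂/∂w)(3*w*z - 3*x*y) dw = (3*z) dw, which multiplied by dx ∧ dy gives (3*z) dx ∧ dy ∧ dw
  d(x*(x + y + 3*z)) includes (∂/∂y)(x*(x + y + 3*z)) dy = (x) dy, which multiplied by dx ∧ dz gives (-x) dx ∧ dy ∧ dz
  d(w^2 + 2*y^2) includes (∂/∂w)(w^2 + 2*y^2) dw = (2*w) dw, which multiplied by dy ∧ dz gives (2*w) dy ∧ dz ∧ dw
  d(3*w*y) includes (∂/∂y)(3*w*y) dy = (3*w) dy, which multiplied by dz ∧ dw gives (3*w) dy ∧ dz ∧ dw
Collecting like 3-forms: d(omega) = (3*w - x) dx ∧ dy ∧ dz + (3*z) dx ∧ dy ∧ dw + (5*w) dy ∧ dz ∧ dw.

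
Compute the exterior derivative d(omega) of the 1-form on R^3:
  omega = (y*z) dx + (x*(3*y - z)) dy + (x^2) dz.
d(omega) = (3*y - 2*z) dx ∧ dy + (2*x - y) dx ∧ dz + (x) dy ∧ dz

For a 1-form omega = sum_i f_i dx_i, the exterior derivative is
  d(omega) = sum_{i < j} (∂f_j/∂x_i - ∂f_i/∂x_j) dx_i ∧ dx_j.
  coefficient of dx ∧ dy: ∂f_2/∂x - ∂f_1/∂y = ∂(x*(3*y - z))/∂x - ∂(y*z)/∂y = 3*y - 2*z
  coefficient of dx ∧ dz: ∂f_3/∂x - ∂f_1/∂z = ∂(x^2)/∂x - ∂(y*z)/∂z = 2*x - y
  coefficient of dy ∧ dz: ∂f_3/∂y - ∂f_2/∂z = ∂(x^2)/∂y - ∂(x*(3*y - z))/∂z = x
Assembling: d(omega) = (3*y - 2*z) dx ∧ dy + (2*x - y) dx ∧ dz + (x) dy ∧ dz.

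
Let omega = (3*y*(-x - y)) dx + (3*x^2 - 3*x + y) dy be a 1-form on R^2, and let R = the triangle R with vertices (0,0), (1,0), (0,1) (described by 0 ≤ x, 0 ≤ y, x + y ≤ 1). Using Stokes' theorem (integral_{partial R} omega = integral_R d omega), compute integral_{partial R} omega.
integral_(partial R) omega = 1

Stokes: integral_partial_R omega = integral_R d omega with d omega = (∂Q/∂x - ∂P/∂y) dx ∧ dy.
  ∂Q/∂x = 6*x - 3
  ∂P/∂y = -3*x - 6*y
  integrand = ∂Q/∂x - ∂P/∂y = 9*x + 6*y - 3.
Integrating over R: integral_0^1 integral_0^{1-x} (9*x + 6*y - 3) dy dx = 1.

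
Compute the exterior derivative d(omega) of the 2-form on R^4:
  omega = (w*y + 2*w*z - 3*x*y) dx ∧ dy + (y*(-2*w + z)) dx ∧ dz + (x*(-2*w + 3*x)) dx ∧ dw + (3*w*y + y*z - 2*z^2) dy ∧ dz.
d(omega) = (4*w - z) dx ∧ dy ∧ dz + (y + 2*z) dx ∧ dy ∧ dw + (-2*y) dx ∧ dz ∧ dw + (3*y) dy ∧ dz ∧ dw

For a 2-form omega = sum_{i<j} g_{ij} dx_i ∧ dx_j, the exterior derivative is
  d(omega) = sum_{i<j} d(g_{ij}) ∧ dx_i ∧ dx_j = sum_{i<j, k} (∂g_{ij}/∂x_k) dx_k ∧ dx_i ∧ dx_j.
Expand each term, using dx_k ∧ dx_i ∧ dx_j = sgn(permutation) dx_{(a)} ∧ dx_{(b)} ∧ dx_{(c)} with (a < b < c) sorted:
  d(w*y + 2*w*z - 3*x*y) includes (∂/∂z)(w*y + 2*w*z - 3*x*y) dz = (2*w) dz, which multiplied by dx ∧ dy gives (2*w) dx ∧ dy ∧ dz
  d(w*y + 2*w*z - 3*x*y) includes (∂/∂w)(w*y + 2*w*z - 3*x*y) dw = (y + 2*z) dw, which multiplied by dx ∧ dy gives (y + 2*z) dx ∧ dy ∧ dw
  d(y*(-2*w + z)) includes (∂/∂y)(y*(-2*w + z)) dy = (-2*w + z) dy, which multiplied by dx ∧ dz gives (2*w - z) dx ∧ dy ∧ dz
  d(y*(-2*w + z)) includes (∂/∂w)(y*(-2*w + z)) dw = (-2*y) dw, which multiplied by dx ∧ dz gives (-2*y) dx ∧ dz ∧ dw
  d(3*w*y + y*z - 2*z^2) includes (∂/∂w)(3*w*y + y*z - 2*z^2) dw = (3*y) dw, which multiplied by dy ∧ dz gives (3*y) dy ∧ dz ∧ dw
Collecting like 3-forms: d(omega) = (4*w - z) dx ∧ dy ∧ dz + (y + 2*z) dx ∧ dy ∧ dw + (-2*y) dx ∧ dz ∧ dw + (3*y) dy ∧ dz ∧ dw.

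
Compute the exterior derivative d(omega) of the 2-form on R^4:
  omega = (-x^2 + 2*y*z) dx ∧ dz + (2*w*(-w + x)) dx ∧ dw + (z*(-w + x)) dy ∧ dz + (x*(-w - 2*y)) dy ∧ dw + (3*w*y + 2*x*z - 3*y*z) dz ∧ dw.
d(omega) = (-z) dx ∧ dy ∧ dz + (3*w - 4*z) dy ∧ dz ∧ dw + (-w - 2*y) dx ∧ dy ∧ dw + (2*z) dx ∧ dz ∧ dw

For a 2-form omega = sum_{i<j} g_{ij} dx_i ∧ dx_j, the exterior derivative is
  d(omega) = sum_{i<j} d(g_{ij}) ∧ dx_i ∧ dx_j = sum_{i<j, k} (∂g_{ij}/∂x_k) dx_k ∧ dx_i ∧ dx_j.
Expand each term, using dx_k ∧ dx_i ∧ dx_j = sgn(permutation) dx_{(a)} ∧ dx_{(b)} ∧ dx_{(c)} with (a < b < c) sorted:
  d(-x^2 + 2*y*z) includes (∂/∂y)(-x^2 + 2*y*z) dy = (2*z) dy, which multiplied by dx ∧ dz gives (-2*z) dx ∧ dy ∧ dz
  d(z*(-w + x)) includes (∂/∂x)(z*(-w + x)) dx = (z) dx, which multiplied by dy ∧ dz gives (z) dx ∧ dy ∧ dz
  d(z*(-w + x)) includes (∂/∂w)(z*(-w + x)) dw = (-z) dw, which multiplied by dy ∧ dz gives (-z) dy ∧ dz ∧ dw
  d(x*(-w - 2*y)) includes (∂/∂x)(x*(-w - 2*y)) dx = (-w - 2*y) dx, which multiplied by dy ∧ dw gives (-w - 2*y) dx ∧ dy ∧ dw
  d(3*w*y + 2*x*z - 3*y*z) includes (∂/∂x)(3*w*y + 2*x*z - 3*y*z) dx = (2*z) dx, which multiplied by dz ∧ dw gives (2*z) dx ∧ dz ∧ dw
  d(3*w*y + 2*x*z - 3*y*z) includes (∂/∂y)(3*w*y + 2*x*z - 3*y*z) dy = (3*w - 3*z) dy, which multiplied by dz ∧ dw gives (3*w - 3*z) dy ∧ dz ∧ dw
Collecting like 3-forms: d(omega) = (-z) dx ∧ dy ∧ dz + (3*w - 4*z) dy ∧ dz ∧ dw + (-w - 2*y) dx ∧ dy ∧ dw + (2*z) dx ∧ dz ∧ dw.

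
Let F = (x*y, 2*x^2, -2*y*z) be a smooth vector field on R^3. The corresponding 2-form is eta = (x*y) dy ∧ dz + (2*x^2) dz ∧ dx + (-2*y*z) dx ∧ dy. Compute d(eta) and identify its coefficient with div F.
d(eta) = (-y) dx ∧ dy ∧ dz; div F = -y

For a 2-form in R^3 of the form above, applying d gives a 3-form with coefficient ∂P/∂x + ∂Q/∂y + ∂R/∂z:
  ∂P/∂x = y
  ∂Q/∂y = 0
  ∂R/∂z = -2*y
Sum = -y, which is exactly div F.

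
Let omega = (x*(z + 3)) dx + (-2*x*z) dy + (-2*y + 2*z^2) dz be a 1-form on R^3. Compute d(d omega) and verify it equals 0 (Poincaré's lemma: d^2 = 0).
d(d omega) = 0

Step 1: d omega = sum_{i<j} (∂f_j/∂x_i - ∂f_i/∂x_j) dx_i ∧ dx_j:
  coeff of dx ∧ dy: -2*z
  coeff of dx ∧ dz: -x
  coeff of dy ∧ dz: 2*x - 2
Step 2: Apply d again to each 2-form coefficient. The only possible 3-form in R^3 is dx ∧ dy ∧ dz, with coefficient
  ∂(coeff of dy∧dz)/∂x - ∂(coeff of dx∧dz)/∂y + ∂(coeff of dx∧dy)/∂z
  = ∂/∂x (2*x - 2) - ∂/∂y (-x) + ∂/∂z (-2*z).
Each of these terms simplifies to sums of mixed partials that cancel in pairs. The result is 0 (by equality of mixed partials for smooth functions — Schwarz / Clairaut).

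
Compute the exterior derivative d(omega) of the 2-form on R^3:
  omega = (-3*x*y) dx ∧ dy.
d(omega) = 0

For a 2-form omega = sum_{i<j} g_{ij} dx_i ∧ dx_j, the exterior derivative is
  d(omega) = sum_{i<j} d(g_{ij}) ∧ dx_i ∧ dx_j = sum_{i<j, k} (∂g_{ij}/∂x_k) dx_k ∧ dx_i ∧ dx_j.
Expand each term, using dx_k ∧ dx_i ∧ dx_j = sgn(permutation) dx_{(a)} ∧ dx_{(b)} ∧ dx_{(c)} with (a < b < c) sorted:

Collecting like 3-forms: d(omega) = 0.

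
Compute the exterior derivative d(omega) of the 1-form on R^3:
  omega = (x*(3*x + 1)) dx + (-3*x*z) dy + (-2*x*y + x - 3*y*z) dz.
d(omega) = (-3*z) dx ∧ dy + (1 - 2*y) dx ∧ dz + (x - 3*z) dy ∧ dz

For a 1-form omega = sum_i f_i dx_i, the exterior derivative is
  d(omega) = sum_{i < j} (∂f_j/∂x_i - ∂f_i/∂x_j) dx_i ∧ dx_j.
  coefficient of dx ∧ dy: ∂f_2/∂x - ∂f_1/∂y = ∂(-3*x*z)/∂x - ∂(x*(3*x + 1))/∂y = -3*z
  coefficient of dx ∧ dz: ∂f_3/∂x - ∂f_1/∂z = ∂(-2*x*y + x - 3*y*z)/∂x - ∂(x*(3*x + 1))/∂z = 1 - 2*y
  coefficient of dy ∧ dz: ∂f_3/∂y - ∂f_2/∂z = ∂(-2*x*y + x - 3*y*z)/∂y - ∂(-3*x*z)/∂z = x - 3*z
Assembling: d(omega) = (-3*z) dx ∧ dy + (1 - 2*y) dx ∧ dz + (x - 3*z) dy ∧ dz.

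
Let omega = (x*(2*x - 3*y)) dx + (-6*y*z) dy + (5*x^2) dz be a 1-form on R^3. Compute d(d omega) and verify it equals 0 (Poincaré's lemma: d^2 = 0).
d(d omega) = 0

Step 1: d omega = sum_{i<j} (∂f_j/∂x_i - ∂f_i/∂x_j) dx_i ∧ dx_j:
  coeff of dx ∧ dy: 3*x
  coeff of dx ∧ dz: 10*x
  coeff of dy ∧ dz: 6*y
Step 2: Apply d again to each 2-form coefficient. The only possible 3-form in R^3 is dx ∧ dy ∧ dz, with coefficient
  ∂(coeff of dy∧dz)/∂x - ∂(coeff of dx∧dz)/∂y + ∂(coeff of dx∧dy)/∂z
  = ∂/∂x (6*y) - ∂/∂y (10*x) + ∂/∂z (3*x).
Each of these terms simplifies to sums of mixed partials that cancel in pairs. The result is 0 (by equality of mixed partials for smooth functions — Schwarz / Clairaut).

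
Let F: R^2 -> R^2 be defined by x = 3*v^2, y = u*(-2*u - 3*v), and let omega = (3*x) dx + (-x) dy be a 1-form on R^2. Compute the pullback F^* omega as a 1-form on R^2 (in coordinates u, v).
F^* omega = (v^2*(12*u + 9*v)) du + (9*v^2*(u + 6*v)) dv

Using F^*(f dg) = (f ∘ F) d(g ∘ F), substitute each coordinate x_i by F_i(u, v) in f_i, and replace dx_i by d F_i = (∂F_i/∂u) du + (∂F_i/∂v) dv.
  For the x component: f_1(F) = 9*v^2; d F_1 = (0) du + (6*v) dv
  For the y component: f_2(F) = -3*v^2; d F_2 = (-4*u - 3*v) du + (-3*u) dv
Combining and collecting du, dv coefficients:
  coeff of du: v^2*(12*u + 9*v)
  coeff of dv: 9*v^2*(u + 6*v)
F^* omega = (v^2*(12*u + 9*v)) du + (9*v^2*(u + 6*v)) dv.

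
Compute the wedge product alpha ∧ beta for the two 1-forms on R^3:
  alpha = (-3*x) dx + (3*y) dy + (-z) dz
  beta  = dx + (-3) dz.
alpha ∧ beta = (9*x + z) dx ∧ dz + (-3*y) dx ∧ dy + (-9*y) dy ∧ dz

Distribute the wedge, using dx_i ∧ dx_j = -dx_j ∧ dx_i and dx_i ∧ dx_i = 0. For each pair (i, j) with i < j, the coefficient of dx_i ∧ dx_j in alpha ∧ beta is (alpha_i * beta_j - alpha_j * beta_i). Collecting: alpha ∧ beta = (9*x + z) dx ∧ dz + (-3*y) dx ∧ dy + (-9*y) dy ∧ dz.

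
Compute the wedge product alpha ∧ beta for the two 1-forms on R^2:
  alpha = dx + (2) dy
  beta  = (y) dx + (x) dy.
alpha ∧ beta = (x - 2*y) dx ∧ dy

Distribute the wedge, using dx_i ∧ dx_j = -dx_j ∧ dx_i and dx_i ∧ dx_i = 0. For each pair (i, j) with i < j, the coefficient of dx_i ∧ dx_j in alpha ∧ beta is (alpha_i * beta_j - alpha_j * beta_i). Collecting: alpha ∧ beta = (x - 2*y) dx ∧ dy.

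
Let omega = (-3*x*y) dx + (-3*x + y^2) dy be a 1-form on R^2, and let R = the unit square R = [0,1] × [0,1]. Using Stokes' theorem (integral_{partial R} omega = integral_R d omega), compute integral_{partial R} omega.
integral_(partial R) omega = -3/2

Stokes: integral_partial_R omega = integral_R d omega with d omega = (∂Q/∂x - ∂P/∂y) dx ∧ dy.
  ∂Q/∂x = -3
  ∂P/∂y = -3*x
  integrand = ∂Q/∂x - ∂P/∂y = 3*x - 3.
Integrating over R: integral_0^1 integral_0^1 (3*x - 3) dx dy = -3/2.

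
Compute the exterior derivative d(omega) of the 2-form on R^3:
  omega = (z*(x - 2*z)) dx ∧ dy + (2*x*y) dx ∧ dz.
d(omega) = (-x - 4*z) dx ∧ dy ∧ dz

For a 2-form omega = sum_{i<j} g_{ij} dx_i ∧ dx_j, the exterior derivative is
  d(omega) = sum_{i<j} d(g_{ij}) ∧ dx_i ∧ dx_j = sum_{i<j, k} (∂g_{ij}/∂x_k) dx_k ∧ dx_i ∧ dx_j.
Expand each term, using dx_k ∧ dx_i ∧ dx_j = sgn(permutation) dx_{(a)} ∧ dx_{(b)} ∧ dx_{(c)} with (a < b < c) sorted:
  d(z*(x - 2*z)) includes (∂/∂z)(z*(x - 2*z)) dz = (x - 4*z) dz, which multiplied by dx ∧ dy gives (x - 4*z) dx ∧ dy ∧ dz
  d(2*x*y) includes (∂/∂y)(2*x*y) dy = (2*x) dy, which multiplied by dx ∧ dz gives (-2*x) dx ∧ dy ∧ dz
Collecting like 3-forms: d(omega) = (-x - 4*z) dx ∧ dy ∧ dz.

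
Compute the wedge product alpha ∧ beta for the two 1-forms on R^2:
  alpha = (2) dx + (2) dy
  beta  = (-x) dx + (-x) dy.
alpha ∧ beta = 0

Distribute the wedge, using dx_i ∧ dx_j = -dx_j ∧ dx_i and dx_i ∧ dx_i = 0. For each pair (i, j) with i < j, the coefficient of dx_i ∧ dx_j in alpha ∧ beta is (alpha_i * beta_j - alpha_j * beta_i). Collecting: alpha ∧ beta = 0.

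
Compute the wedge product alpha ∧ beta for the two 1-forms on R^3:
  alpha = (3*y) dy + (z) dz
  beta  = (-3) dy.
alpha ∧ beta = (3*z) dy ∧ dz

Distribute the wedge, using dx_i ∧ dx_j = -dx_j ∧ dx_i and dx_i ∧ dx_i = 0. For each pair (i, j) with i < j, the coefficient of dx_i ∧ dx_j in alpha ∧ beta is (alpha_i * beta_j - alpha_j * beta_i). Collecting: alpha ∧ beta = (3*z) dy ∧ dz.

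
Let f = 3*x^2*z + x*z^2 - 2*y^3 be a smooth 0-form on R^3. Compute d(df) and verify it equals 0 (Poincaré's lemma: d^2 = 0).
d(df) = 0

Step 1: df = sum_i (∂f/∂x_i) dx_i = (z*(6*x + z)) dx + (-6*y^2) dy + (x*(3*x + 2*z)) dz.
Step 2: Apply d again. Using the 1-form formula, the coefficient of dx ∧ dy in d(df) is ∂^2 f/∂x ∂y - ∂^2 f/∂y ∂x = (0) - (0) = 0 (equality of mixed partials for smooth f).
Similarly for dx ∧ dz and dy ∧ dz — all coefficients vanish. So d(df) = 0.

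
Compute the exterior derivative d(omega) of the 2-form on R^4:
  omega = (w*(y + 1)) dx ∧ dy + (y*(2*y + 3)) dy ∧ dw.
d(omega) = (y + 1) dx ∧ dy ∧ dw

For a 2-form omega = sum_{i<j} g_{ij} dx_i ∧ dx_j, the exterior derivative is
  d(omega) = sum_{i<j} d(g_{ij}) ∧ dx_i ∧ dx_j = sum_{i<j, k} (∂g_{ij}/∂x_k) dx_k ∧ dx_i ∧ dx_j.
Expand each term, using dx_k ∧ dx_i ∧ dx_j = sgn(permutation) dx_{(a)} ∧ dx_{(b)} ∧ dx_{(c)} with (a < b < c) sorted:
  d(w*(y + 1)) includes (∂/∂w)(w*(y + 1)) dw = (y + 1) dw, which multiplied by dx ∧ dy gives (y + 1) dx ∧ dy ∧ dw
Collecting like 3-forms: d(omega) = (y + 1) dx ∧ dy ∧ dw.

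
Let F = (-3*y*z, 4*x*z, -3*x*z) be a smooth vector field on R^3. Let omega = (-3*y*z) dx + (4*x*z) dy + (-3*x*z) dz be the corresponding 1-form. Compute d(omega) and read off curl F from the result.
d(omega) = (-4*x) dy ∧ dz + (-3*y + 3*z) dz ∧ dx + (7*z) dx ∧ dy; curl F = (-4*x, -3*y + 3*z, 7*z)

d omega = sum_{i<j} (∂f_j/∂x_i - ∂f_i/∂x_j) dx_i ∧ dx_j. Under the identification (dy ∧ dz, dz ∧ dx, dx ∧ dy) ↔ (e_x, e_y, e_z), the coefficients are exactly the components of curl F. Compute:
  ∂R/∂y - ∂Q/∂z = (0) - (4*x) = -4*x
  ∂P/∂z - ∂R/∂x = (-3*y) - (-3*z) = -3*y + 3*z
  ∂Q/∂x - ∂P/∂y = (4*z) - (-3*z) = 7*z.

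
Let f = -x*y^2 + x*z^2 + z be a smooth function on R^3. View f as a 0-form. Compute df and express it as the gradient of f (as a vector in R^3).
df = (-y^2 + z^2) dx + (-2*x*y) dy + (2*x*z + 1) dz; grad f = (-y^2 + z^2, -2*x*y, 2*x*z + 1)

For a 0-form f, d f = (∂f/∂x) dx + (∂f/∂y) dy + (∂f/∂z) dz. The components of the vector representation are exactly the entries of grad f in Cartesian coordinates:
  ∂f/∂x = -y^2 + z^2
  ∂f/∂y = -2*x*y
  ∂f/∂z = 2*x*z + 1.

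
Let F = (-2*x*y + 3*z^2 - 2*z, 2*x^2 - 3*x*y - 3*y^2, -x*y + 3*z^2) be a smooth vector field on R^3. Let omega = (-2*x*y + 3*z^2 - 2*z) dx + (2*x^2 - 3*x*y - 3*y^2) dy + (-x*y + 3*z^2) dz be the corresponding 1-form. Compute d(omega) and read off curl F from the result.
d(omega) = (-x) dy ∧ dz + (y + 6*z - 2) dz ∧ dx + (6*x - 3*y) dx ∧ dy; curl F = (-x, y + 6*z - 2, 6*x - 3*y)

d omega = sum_{i<j} (∂f_j/∂x_i - ∂f_i/∂x_j) dx_i ∧ dx_j. Under the identification (dy ∧ dz, dz ∧ dx, dx ∧ dy) ↔ (e_x, e_y, e_z), the coefficients are exactly the components of curl F. Compute:
  ∂R/∂y - ∂Q/∂z = (-x) - (0) = -x
  ∂P/∂z - ∂R/∂x = (6*z - 2) - (-y) = y + 6*z - 2
  ∂Q/∂x - ∂P/∂y = (4*x - 3*y) - (-2*x) = 6*x - 3*y.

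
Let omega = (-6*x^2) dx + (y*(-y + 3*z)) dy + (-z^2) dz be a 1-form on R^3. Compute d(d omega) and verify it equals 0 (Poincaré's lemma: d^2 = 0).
d(d omega) = 0

Step 1: d omega = sum_{i<j} (∂f_j/∂x_i - ∂f_i/∂x_j) dx_i ∧ dx_j:
  coeff of dx ∧ dy: 0
  coeff of dx ∧ dz: 0
  coeff of dy ∧ dz: -3*y
Step 2: Apply d again to each 2-form coefficient. The only possible 3-form in R^3 is dx ∧ dy ∧ dz, with coefficient
  ∂(coeff of dy∧dz)/∂x - ∂(coeff of dx∧dz)/∂y + ∂(coeff of dx∧dy)/∂z
  = ∂/∂x (-3*y) - ∂/∂y (0) + ∂/∂z (0).
Each of these terms simplifies to sums of mixed partials that cancel in pairs. The result is 0 (by equality of mixed partials for smooth functions — Schwarz / Clairaut).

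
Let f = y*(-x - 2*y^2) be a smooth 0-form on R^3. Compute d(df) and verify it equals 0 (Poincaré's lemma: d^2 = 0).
d(df) = 0

Step 1: df = sum_i (∂f/∂x_i) dx_i = (-y) dx + (-x - 6*y^2) dy + (0) dz.
Step 2: Apply d again. Using the 1-form formula, the coefficient of dx ∧ dy in d(df) is ∂^2 f/∂x ∂y - ∂^2 f/∂y ∂x = (-1) - (-1) = 0 (equality of mixed partials for smooth f).
Similarly for dx ∧ dz and dy ∧ dz — all coefficients vanish. So d(df) = 0.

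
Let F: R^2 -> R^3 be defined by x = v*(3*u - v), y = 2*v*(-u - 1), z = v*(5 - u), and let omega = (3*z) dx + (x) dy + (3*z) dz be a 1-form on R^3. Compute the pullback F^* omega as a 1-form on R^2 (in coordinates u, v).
F^* omega = (2*v^2*(-6*u + v + 15)) du + (v*(-12*u^2 + 8*u*v + 9*u - 28*v + 75)) dv

Using F^*(f dg) = (f ∘ F) d(g ∘ F), substitute each coordinate x_i by F_i(u, v) in f_i, and replace dx_i by d F_i = (∂F_i/∂u) du + (∂F_i/∂v) dv.
  For the x component: f_1(F) = 3*v*(5 - u); d F_1 = (3*v) du + (3*u - 2*v) dv
  For the y component: f_2(F) = v*(3*u - v); d F_2 = (-2*v) du + (-2*u - 2) dv
  For the z component: f_3(F) = 3*v*(5 - u); d F_3 = (-v) du + (5 - u) dv
Combining and collecting du, dv coefficients:
  coeff of du: 2*v^2*(-6*u + v + 15)
  coeff of dv: v*(-12*u^2 + 8*u*v + 9*u - 28*v + 75)
F^* omega = (2*v^2*(-6*u + v + 15)) du + (v*(-12*u^2 + 8*u*v + 9*u - 28*v + 75)) dv.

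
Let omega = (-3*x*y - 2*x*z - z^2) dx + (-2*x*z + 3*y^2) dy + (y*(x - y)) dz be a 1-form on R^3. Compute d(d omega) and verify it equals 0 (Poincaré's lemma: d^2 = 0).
d(d omega) = 0

Step 1: d omega = sum_{i<j} (∂f_j/∂x_i - ∂f_i/∂x_j) dx_i ∧ dx_j:
  coeff of dx ∧ dy: 3*x - 2*z
  coeff of dx ∧ dz: 2*x + y + 2*z
  coeff of dy ∧ dz: 3*x - 2*y
Step 2: Apply d again to each 2-form coefficient. The only possible 3-form in R^3 is dx ∧ dy ∧ dz, with coefficient
  ∂(coeff of dy∧dz)/∂x - ∂(coeff of dx∧dz)/∂y + ∂(coeff of dx∧dy)/∂z
  = ∂/∂x (3*x - 2*y) - ∂/∂y (2*x + y + 2*z) + ∂/∂z (3*x - 2*z).
Each of these terms simplifies to sums of mixed partials that cancel in pairs. The result is 0 (by equality of mixed partials for smooth functions — Schwarz / Clairaut).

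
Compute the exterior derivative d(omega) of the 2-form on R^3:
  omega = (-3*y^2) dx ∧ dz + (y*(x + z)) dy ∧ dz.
d(omega) = (7*y) dx ∧ dy ∧ dz

For a 2-form omega = sum_{i<j} g_{ij} dx_i ∧ dx_j, the exterior derivative is
  d(omega) = sum_{i<j} d(g_{ij}) ∧ dx_i ∧ dx_j = sum_{i<j, k} (∂g_{ij}/∂x_k) dx_k ∧ dx_i ∧ dx_j.
Expand each term, using dx_k ∧ dx_i ∧ dx_j = sgn(permutation) dx_{(a)} ∧ dx_{(b)} ∧ dx_{(c)} with (a < b < c) sorted:
  d(-3*y^2) includes (∂/∂y)(-3*y^2) dy = (-6*y) dy, which multiplied by dx ∧ dz gives (6*y) dx ∧ dy ∧ dz
  d(y*(x + z)) includes (∂/∂x)(y*(x + z)) dx = (y) dx, which multiplied by dy ∧ dz gives (y) dx ∧ dy ∧ dz
Collecting like 3-forms: d(omega) = (7*y) dx ∧ dy ∧ dz.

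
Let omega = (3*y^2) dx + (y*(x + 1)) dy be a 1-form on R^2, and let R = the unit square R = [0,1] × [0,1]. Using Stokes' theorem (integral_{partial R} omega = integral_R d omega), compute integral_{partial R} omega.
integral_(partial R) omega = -5/2

Stokes: integral_partial_R omega = integral_R d omega with d omega = (∂Q/∂x - ∂P/∂y) dx ∧ dy.
  ∂Q/∂x = y
  ∂P/∂y = 6*y
  integrand = ∂Q/∂x - ∂P/∂y = -5*y.
Integrating over R: integral_0^1 integral_0^1 (-5*y) dx dy = -5/2.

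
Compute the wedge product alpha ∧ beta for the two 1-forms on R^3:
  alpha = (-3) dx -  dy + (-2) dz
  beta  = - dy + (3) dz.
alpha ∧ beta = (3) dx ∧ dy + (-9) dx ∧ dz + (-5) dy ∧ dz

Distribute the wedge, using dx_i ∧ dx_j = -dx_j ∧ dx_i and dx_i ∧ dx_i = 0. For each pair (i, j) with i < j, the coefficient of dx_i ∧ dx_j in alpha ∧ beta is (alpha_i * beta_j - alpha_j * beta_i). Collecting: alpha ∧ beta = (3) dx ∧ dy + (-9) dx ∧ dz + (-5) dy ∧ dz.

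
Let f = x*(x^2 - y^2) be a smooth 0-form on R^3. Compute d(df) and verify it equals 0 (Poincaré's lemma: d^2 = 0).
d(df) = 0

Step 1: df = sum_i (∂f/∂x_i) dx_i = (3*x^2 - y^2) dx + (-2*x*y) dy + (0) dz.
Step 2: Apply d again. Using the 1-form formula, the coefficient of dx ∧ dy in d(df) is ∂^2 f/∂x ∂y - ∂^2 f/∂y ∂x = (-2*y) - (-2*y) = 0 (equality of mixed partials for smooth f).
Similarly for dx ∧ dz and dy ∧ dz — all coefficients vanish. So d(df) = 0.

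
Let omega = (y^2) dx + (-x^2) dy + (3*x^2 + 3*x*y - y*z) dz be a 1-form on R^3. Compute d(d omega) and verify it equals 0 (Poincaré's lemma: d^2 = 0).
d(d omega) = 0

Step 1: d omega = sum_{i<j} (∂f_j/∂x_i - ∂f_i/∂x_j) dx_i ∧ dx_j:
  coeff of dx ∧ dy: -2*x - 2*y
  coeff of dx ∧ dz: 6*x + 3*y
  coeff of dy ∧ dz: 3*x - z
Step 2: Apply d again to each 2-form coefficient. The only possible 3-form in R^3 is dx ∧ dy ∧ dz, with coefficient
  ∂(coeff of dy∧dz)/∂x - ∂(coeff of dx∧dz)/∂y + ∂(coeff of dx∧dy)/∂z
  = ∂/∂x (3*x - z) - ∂/∂y (6*x + 3*y) + ∂/∂z (-2*x - 2*y).
Each of these terms simplifies to sums of mixed partials that cancel in pairs. The result is 0 (by equality of mixed partials for smooth functions — Schwarz / Clairaut).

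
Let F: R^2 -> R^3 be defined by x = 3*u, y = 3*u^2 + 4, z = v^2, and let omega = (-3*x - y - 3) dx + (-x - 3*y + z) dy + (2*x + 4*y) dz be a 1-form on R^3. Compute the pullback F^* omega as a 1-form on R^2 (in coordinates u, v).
F^* omega = (-54*u^3 - 27*u^2 + 6*u*v^2 - 99*u - 21) du + (4*v*(6*u^2 + 3*u + 8)) dv

Using F^*(f dg) = (f ∘ F) d(g ∘ F), substitute each coordinate x_i by F_i(u, v) in f_i, and replace dx_i by d F_i = (∂F_i/∂u) du + (∂F_i/∂v) dv.
  For the x component: f_1(F) = -3*u^2 - 9*u - 7; d F_1 = (3) du + (0) dv
  For the y component: f_2(F) = -9*u^2 - 3*u + v^2 - 12; d F_2 = (6*u) du + (0) dv
  For the z component: f_3(F) = 12*u^2 + 6*u + 16; d F_3 = (0) du + (2*v) dv
Combining and collecting du, dv coefficients:
  coeff of du: -54*u^3 - 27*u^2 + 6*u*v^2 - 99*u - 21
  coeff of dv: 4*v*(6*u^2 + 3*u + 8)
F^* omega = (-54*u^3 - 27*u^2 + 6*u*v^2 - 99*u - 21) du + (4*v*(6*u^2 + 3*u + 8)) dv.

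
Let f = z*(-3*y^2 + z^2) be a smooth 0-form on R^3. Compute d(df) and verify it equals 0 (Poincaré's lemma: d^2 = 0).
d(df) = 0

Step 1: df = sum_i (∂f/∂x_i) dx_i = (0) dx + (-6*y*z) dy + (-3*y^2 + 3*z^2) dz.
Step 2: Apply d again. Using the 1-form formula, the coefficient of dx ∧ dy in d(df) is ∂^2 f/∂x ∂y - ∂^2 f/∂y ∂x = (0) - (0) = 0 (equality of mixed partials for smooth f).
Similarly for dx ∧ dz and dy ∧ dz — all coefficients vanish. So d(df) = 0.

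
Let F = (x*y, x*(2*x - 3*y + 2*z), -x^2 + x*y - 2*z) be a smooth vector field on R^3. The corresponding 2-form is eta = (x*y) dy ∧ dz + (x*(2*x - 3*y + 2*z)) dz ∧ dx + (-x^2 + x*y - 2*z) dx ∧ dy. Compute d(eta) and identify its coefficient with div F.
d(eta) = (-3*x + y - 2) dx ∧ dy ∧ dz; div F = -3*x + y - 2

For a 2-form in R^3 of the form above, applying d gives a 3-form with coefficient ∂P/∂x + ∂Q/∂y + ∂R/∂z:
  ∂P/∂x = y
  ∂Q/∂y = -3*x
  ∂R/∂z = -2
Sum = -3*x + y - 2, which is exactly div F.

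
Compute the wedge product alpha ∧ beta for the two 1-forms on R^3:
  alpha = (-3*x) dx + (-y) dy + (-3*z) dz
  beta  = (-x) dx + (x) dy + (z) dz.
alpha ∧ beta = (-x*(3*x + y)) dx ∧ dy + (-6*x*z) dx ∧ dz + (z*(3*x - y)) dy ∧ dz

Distribute the wedge, using dx_i ∧ dx_j = -dx_j ∧ dx_i and dx_i ∧ dx_i = 0. For each pair (i, j) with i < j, the coefficient of dx_i ∧ dx_j in alpha ∧ beta is (alpha_i * beta_j - alpha_j * beta_i). Collecting: alpha ∧ beta = (-x*(3*x + y)) dx ∧ dy + (-6*x*z) dx ∧ dz + (z*(3*x - y)) dy ∧ dz.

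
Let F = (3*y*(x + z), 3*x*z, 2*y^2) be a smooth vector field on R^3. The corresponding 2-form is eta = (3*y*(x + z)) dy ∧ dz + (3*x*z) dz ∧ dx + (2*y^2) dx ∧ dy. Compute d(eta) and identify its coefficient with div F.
d(eta) = (3*y) dx ∧ dy ∧ dz; div F = 3*y

For a 2-form in R^3 of the form above, applying d gives a 3-form with coefficient ∂P/∂x + ∂Q/∂y + ∂R/∂z:
  ∂P/∂x = 3*y
  ∂Q/∂y = 0
  ∂R/∂z = 0
Sum = 3*y, which is exactly div F.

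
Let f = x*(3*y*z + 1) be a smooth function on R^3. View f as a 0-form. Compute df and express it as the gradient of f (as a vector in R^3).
df = (3*y*z + 1) dx + (3*x*z) dy + (3*x*y) dz; grad f = (3*y*z + 1, 3*x*z, 3*x*y)

For a 0-form f, d f = (∂f/∂x) dx + (∂f/∂y) dy + (∂f/∂z) dz. The components of the vector representation are exactly the entries of grad f in Cartesian coordinates:
  ∂f/∂x = 3*y*z + 1
  ∂f/∂y = 3*x*z
  ∂f/∂z = 3*x*y.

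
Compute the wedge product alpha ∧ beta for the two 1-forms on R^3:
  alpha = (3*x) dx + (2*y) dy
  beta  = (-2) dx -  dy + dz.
alpha ∧ beta = (-3*x + 4*y) dx ∧ dy + (3*x) dx ∧ dz + (2*y) dy ∧ dz

Distribute the wedge, using dx_i ∧ dx_j = -dx_j ∧ dx_i and dx_i ∧ dx_i = 0. For each pair (i, j) with i < j, the coefficient of dx_i ∧ dx_j in alpha ∧ beta is (alpha_i * beta_j - alpha_j * beta_i). Collecting: alpha ∧ beta = (-3*x + 4*y) dx ∧ dy + (3*x) dx ∧ dz + (2*y) dy ∧ dz.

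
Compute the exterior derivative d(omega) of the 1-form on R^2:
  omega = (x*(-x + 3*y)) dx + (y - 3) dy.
d(omega) = (-3*x) dx ∧ dy

For a 1-form omega = sum_i f_i dx_i, the exterior derivative is
  d(omega) = sum_{i < j} (∂f_j/∂x_i - ∂f_i/∂x_j) dx_i ∧ dx_j.
  coefficient of dx ∧ dy: ∂f_2/∂x - ∂f_1/∂y = ∂(y - 3)/∂x - ∂(x*(-x + 3*y))/∂y = -3*x
Assembling: d(omega) = (-3*x) dx ∧ dy.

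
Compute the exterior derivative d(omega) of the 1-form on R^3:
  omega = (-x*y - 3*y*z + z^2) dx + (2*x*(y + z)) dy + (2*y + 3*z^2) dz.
d(omega) = (x + 2*y + 5*z) dx ∧ dy + (3*y - 2*z) dx ∧ dz + (2 - 2*x) dy ∧ dz

For a 1-form omega = sum_i f_i dx_i, the exterior derivative is
  d(omega) = sum_{i < j} (∂f_j/∂x_i - ∂f_i/∂x_j) dx_i ∧ dx_j.
  coefficient of dx ∧ dy: ∂f_2/∂x - ∂f_1/∂y = ∂(2*x*(y + z))/∂x - ∂(-x*y - 3*y*z + z^2)/∂y = x + 2*y + 5*z
  coefficient of dx ∧ dz: ∂f_3/∂x - ∂f_1/∂z = ∂(2*y + 3*z^2)/∂x - ∂(-x*y - 3*y*z + z^2)/∂z = 3*y - 2*z
  coefficient of dy ∧ dz: ∂f_3/∂y - ∂f_2/∂z = ∂(2*y + 3*z^2)/∂y - ∂(2*x*(y + z))/∂z = 2 - 2*x
Assembling: d(omega) = (x + 2*y + 5*z) dx ∧ dy + (3*y - 2*z) dx ∧ dz + (2 - 2*x) dy ∧ dz.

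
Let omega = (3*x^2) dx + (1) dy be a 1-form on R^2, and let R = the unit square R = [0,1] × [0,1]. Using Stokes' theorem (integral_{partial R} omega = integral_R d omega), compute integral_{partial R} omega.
integral_(partial R) omega = 0

Stokes: integral_partial_R omega = integral_R d omega with d omega = (∂Q/∂x - ∂P/∂y) dx ∧ dy.
  ∂Q/∂x = 0
  ∂P/∂y = 0
  integrand = ∂Q/∂x - ∂P/∂y = 0.
Integrating over R: integral_0^1 integral_0^1 (0) dx dy = 0.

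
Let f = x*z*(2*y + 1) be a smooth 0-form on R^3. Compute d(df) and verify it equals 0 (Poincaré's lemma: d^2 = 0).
d(df) = 0

Step 1: df = sum_i (∂f/∂x_i) dx_i = (z*(2*y + 1)) dx + (2*x*z) dy + (x*(2*y + 1)) dz.
Step 2: Apply d again. Using the 1-form formula, the coefficient of dx ∧ dy in d(df) is ∂^2 f/∂x ∂y - ∂^2 f/∂y ∂x = (2*z) - (2*z) = 0 (equality of mixed partials for smooth f).
Similarly for dx ∧ dz and dy ∧ dz — all coefficients vanish. So d(df) = 0.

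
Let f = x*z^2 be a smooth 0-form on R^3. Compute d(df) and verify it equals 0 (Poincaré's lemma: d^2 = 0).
d(df) = 0

Step 1: df = sum_i (∂f/∂x_i) dx_i = (z^2) dx + (0) dy + (2*x*z) dz.
Step 2: Apply d again. Using the 1-form formula, the coefficient of dx ∧ dy in d(df) is ∂^2 f/∂x ∂y - ∂^2 f/∂y ∂x = (0) - (0) = 0 (equality of mixed partials for smooth f).
Similarly for dx ∧ dz and dy ∧ dz — all coefficients vanish. So d(df) = 0.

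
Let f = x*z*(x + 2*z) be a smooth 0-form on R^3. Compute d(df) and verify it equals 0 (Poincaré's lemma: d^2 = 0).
d(df) = 0

Step 1: df = sum_i (∂f/∂x_i) dx_i = (2*z*(x + z)) dx + (0) dy + (x*(x + 4*z)) dz.
Step 2: Apply d again. Using the 1-form formula, the coefficient of dx ∧ dy in d(df) is ∂^2 f/∂x ∂y - ∂^2 f/∂y ∂x = (0) - (0) = 0 (equality of mixed partials for smooth f).
Similarly for dx ∧ dz and dy ∧ dz — all coefficients vanish. So d(df) = 0.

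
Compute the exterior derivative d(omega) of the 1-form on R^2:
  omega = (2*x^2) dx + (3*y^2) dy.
d(omega) = 0

For a 1-form omega = sum_i f_i dx_i, the exterior derivative is
  d(omega) = sum_{i < j} (∂f_j/∂x_i - ∂f_i/∂x_j) dx_i ∧ dx_j.

Assembling: d(omega) = 0.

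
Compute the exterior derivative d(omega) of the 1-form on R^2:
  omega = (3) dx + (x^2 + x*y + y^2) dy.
d(omega) = (2*x + y) dx ∧ dy

For a 1-form omega = sum_i f_i dx_i, the exterior derivative is
  d(omega) = sum_{i < j} (∂f_j/∂x_i - ∂f_i/∂x_j) dx_i ∧ dx_j.
  coefficient of dx ∧ dy: ∂f_2/∂x - ∂f_1/∂y = ∂(x^2 + x*y + y^2)/∂x - ∂(3)/∂y = 2*x + y
Assembling: d(omega) = (2*x + y) dx ∧ dy.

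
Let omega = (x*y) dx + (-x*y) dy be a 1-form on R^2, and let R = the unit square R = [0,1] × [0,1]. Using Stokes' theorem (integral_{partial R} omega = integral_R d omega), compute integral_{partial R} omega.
integral_(partial R) omega = -1

Stokes: integral_partial_R omega = integral_R d omega with d omega = (∂Q/∂x - ∂P/∂y) dx ∧ dy.
  ∂Q/∂x = -y
  ∂P/∂y = x
  integrand = ∂Q/∂x - ∂P/∂y = -x - y.
Integrating over R: integral_0^1 integral_0^1 (-x - y) dx dy = -1.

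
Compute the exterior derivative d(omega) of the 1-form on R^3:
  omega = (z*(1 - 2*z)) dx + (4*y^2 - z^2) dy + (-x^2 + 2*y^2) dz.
d(omega) = (-2*x + 4*z - 1) dx ∧ dz + (4*y + 2*z) dy ∧ dz

For a 1-form omega = sum_i f_i dx_i, the exterior derivative is
  d(omega) = sum_{i < j} (∂f_j/∂x_i - ∂f_i/∂x_j) dx_i ∧ dx_j.
  coefficient of dx ∧ dz: ∂f_3/∂x - ∂f_1/∂z = ∂(-x^2 + 2*y^2)/∂x - ∂(z*(1 - 2*z))/∂z = -2*x + 4*z - 1
  coefficient of dy ∧ dz: ∂f_3/∂y - ∂f_2/∂z = ∂(-x^2 + 2*y^2)/∂y - ∂(4*y^2 - z^2)/∂z = 4*y + 2*z
Assembling: d(omega) = (-2*x + 4*z - 1) dx ∧ dz + (4*y + 2*z) dy ∧ dz.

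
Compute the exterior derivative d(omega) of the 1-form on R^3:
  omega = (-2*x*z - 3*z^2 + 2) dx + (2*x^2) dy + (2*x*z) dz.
d(omega) = (4*x) dx ∧ dy + (2*x + 8*z) dx ∧ dz

For a 1-form omega = sum_i f_i dx_i, the exterior derivative is
  d(omega) = sum_{i < j} (∂f_j/∂x_i - ∂f_i/∂x_j) dx_i ∧ dx_j.
  coefficient of dx ∧ dy: ∂f_2/∂x - ∂f_1/∂y = ∂(2*x^2)/∂x - ∂(-2*x*z - 3*z^2 + 2)/∂y = 4*x
  coefficient of dx ∧ dz: ∂f_3/∂x - ∂f_1/∂z = ∂(2*x*z)/∂x - ∂(-2*x*z - 3*z^2 + 2)/∂z = 2*x + 8*z
Assembling: d(omega) = (4*x) dx ∧ dy + (2*x + 8*z) dx ∧ dz.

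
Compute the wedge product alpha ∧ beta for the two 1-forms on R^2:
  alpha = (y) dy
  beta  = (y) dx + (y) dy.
alpha ∧ beta = (-y^2) dx ∧ dy

Distribute the wedge, using dx_i ∧ dx_j = -dx_j ∧ dx_i and dx_i ∧ dx_i = 0. For each pair (i, j) with i < j, the coefficient of dx_i ∧ dx_j in alpha ∧ beta is (alpha_i * beta_j - alpha_j * beta_i). Collecting: alpha ∧ beta = (-y^2) dx ∧ dy.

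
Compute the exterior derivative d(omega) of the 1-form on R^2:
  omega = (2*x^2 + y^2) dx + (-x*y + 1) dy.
d(omega) = (-3*y) dx ∧ dy

For a 1-form omega = sum_i f_i dx_i, the exterior derivative is
  d(omega) = sum_{i < j} (∂f_j/∂x_i - ∂f_i/∂x_j) dx_i ∧ dx_j.
  coefficient of dx ∧ dy: ∂f_2/∂x - ∂f_1/∂y = ∂(-x*y + 1)/∂x - ∂(2*x^2 + y^2)/∂y = -3*y
Assembling: d(omega) = (-3*y) dx ∧ dy.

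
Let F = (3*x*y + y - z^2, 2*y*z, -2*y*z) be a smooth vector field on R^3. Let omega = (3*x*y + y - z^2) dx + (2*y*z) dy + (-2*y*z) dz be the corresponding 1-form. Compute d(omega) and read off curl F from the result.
d(omega) = (-2*y - 2*z) dy ∧ dz + (-2*z) dz ∧ dx + (-3*x - 1) dx ∧ dy; curl F = (-2*y - 2*z, -2*z, -3*x - 1)

d omega = sum_{i<j} (∂f_j/∂x_i - ∂f_i/∂x_j) dx_i ∧ dx_j. Under the identification (dy ∧ dz, dz ∧ dx, dx ∧ dy) ↔ (e_x, e_y, e_z), the coefficients are exactly the components of curl F. Compute:
  ∂R/∂y - ∂Q/∂z = (-2*z) - (2*y) = -2*y - 2*z
  ∂P/∂z - ∂R/∂x = (-2*z) - (0) = -2*z
  ∂Q/∂x - ∂P/∂y = (0) - (3*x + 1) = -3*x - 1.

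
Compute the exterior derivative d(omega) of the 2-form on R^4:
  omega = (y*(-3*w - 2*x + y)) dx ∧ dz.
d(omega) = (3*w + 2*x - 2*y) dx ∧ dy ∧ dz + (-3*y) dx ∧ dz ∧ dw

For a 2-form omega = sum_{i<j} g_{ij} dx_i ∧ dx_j, the exterior derivative is
  d(omega) = sum_{i<j} d(g_{ij}) ∧ dx_i ∧ dx_j = sum_{i<j, k} (∂g_{ij}/∂x_k) dx_k ∧ dx_i ∧ dx_j.
Expand each term, using dx_k ∧ dx_i ∧ dx_j = sgn(permutation) dx_{(a)} ∧ dx_{(b)} ∧ dx_{(c)} with (a < b < c) sorted:
  d(y*(-3*w - 2*x + y)) includes (∂/∂y)(y*(-3*w - 2*x + y)) dy = (-3*w - 2*x + 2*y) dy, which multiplied by dx ∧ dz gives (3*w + 2*x - 2*y) dx ∧ dy ∧ dz
  d(y*(-3*w - 2*x + y)) includes (∂/∂w)(y*(-3*w - 2*x + y)) dw = (-3*y) dw, which multiplied by dx ∧ dz gives (-3*y) dx ∧ dz ∧ dw
Collecting like 3-forms: d(omega) = (3*w + 2*x - 2*y) dx ∧ dy ∧ dz + (-3*y) dx ∧ dz ∧ dw.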